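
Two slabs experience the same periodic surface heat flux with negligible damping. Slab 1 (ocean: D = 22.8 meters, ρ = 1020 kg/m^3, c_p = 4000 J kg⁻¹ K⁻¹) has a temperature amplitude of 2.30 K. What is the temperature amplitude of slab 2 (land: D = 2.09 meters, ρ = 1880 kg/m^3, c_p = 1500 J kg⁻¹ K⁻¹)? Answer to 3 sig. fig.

36.3 K

C_ocean = 9.30×10^7 J/(m²·K); C_land = 5.89×10^6 J/(m²·K).
A ∝ 1/C ⇒ A_land = A_ocean × C_ocean/C_land = 2.30 × 15.8 = 36.3 K.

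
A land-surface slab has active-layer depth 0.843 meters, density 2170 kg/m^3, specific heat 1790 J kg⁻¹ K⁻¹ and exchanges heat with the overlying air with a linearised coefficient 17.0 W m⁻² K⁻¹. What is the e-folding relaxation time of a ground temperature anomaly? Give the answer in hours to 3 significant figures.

53.5 hours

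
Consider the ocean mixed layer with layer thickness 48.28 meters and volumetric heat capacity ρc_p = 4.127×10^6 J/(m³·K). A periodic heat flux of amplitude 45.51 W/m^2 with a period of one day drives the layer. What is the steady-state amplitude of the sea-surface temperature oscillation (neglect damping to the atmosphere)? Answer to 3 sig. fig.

Areal heat capacity C = ρc_p × D = 4.127×10^6 × 48.28 = 1.99×10^8 J/(m^2 K).
Angular frequency ω = 2π / T = 2π / 86400 s = 7.27×10^-5 s⁻¹.
Cω = 1.99×10^8 × 7.27×10^-5 = 14500 W/(m²·K).
Amplitude A = F₀ / (Cω) = 45.51 / 14500 = 0.00314 K.

0.00314 K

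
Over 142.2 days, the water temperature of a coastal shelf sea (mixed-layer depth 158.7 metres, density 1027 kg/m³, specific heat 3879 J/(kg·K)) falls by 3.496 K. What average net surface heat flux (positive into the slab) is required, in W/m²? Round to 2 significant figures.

Areal heat capacity C = ρ c_p D = 1027 × 3879 × 158.7 = 6.32×10^8 J/(m²·K).
Required heat per unit area: Q = C ΔT = 6.32×10^8 × -3.496 = -2.21×10^9 J/m².
Flux F = Q / Δt = -2.21×10^9 / 1.23×10^7 s = -180 W/m².

-180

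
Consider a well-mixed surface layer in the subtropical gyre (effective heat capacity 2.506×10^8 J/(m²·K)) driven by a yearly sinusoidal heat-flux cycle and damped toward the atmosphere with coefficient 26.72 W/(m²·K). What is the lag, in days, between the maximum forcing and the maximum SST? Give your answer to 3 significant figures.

Areal heat capacity C = 2.506×10^8 J/(m²·K) (given).
ω = 2π / 3.15×10^7 s = 1.99×10^-7 s⁻¹.
Phase lag φ = arctan(Cω/λ) = arctan(49.9/26.72) = 1.08 rad.
Time lag = φ / ω = 1.08 / 1.99×10^-7 = 5.42×10^6 s = 62.7 days.

62.7 days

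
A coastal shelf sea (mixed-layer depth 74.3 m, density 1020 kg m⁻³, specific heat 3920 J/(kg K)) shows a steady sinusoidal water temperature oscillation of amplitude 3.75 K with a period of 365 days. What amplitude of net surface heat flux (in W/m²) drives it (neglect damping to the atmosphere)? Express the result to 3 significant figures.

222

Areal heat capacity C = ρ c_p D = 1020 × 3920 × 74.3 = 2.97×10^8 J/(m²·K).
ω = 2π / 3.15×10^7 s = 1.99×10^-7 s⁻¹.
Cω = 2.97×10^8 × 1.99×10^-7 = 59.2 W/(m²·K).
F₀ = A × Cω = 3.75 × 59.2 = 222 W/m².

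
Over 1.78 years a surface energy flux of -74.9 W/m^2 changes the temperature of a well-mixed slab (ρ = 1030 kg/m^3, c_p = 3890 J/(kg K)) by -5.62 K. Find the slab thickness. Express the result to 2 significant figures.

Heat input Q = F Δt = -74.9 × 5.62×10^7 s = -4.21×10^9 J/m².
Required areal heat capacity C = Q / ΔT = 7.49×10^8 J/(m²·K).
Depth D = C / (ρ c_p) = 7.49×10^8 / (1030 × 3890) = 187 m.

190 m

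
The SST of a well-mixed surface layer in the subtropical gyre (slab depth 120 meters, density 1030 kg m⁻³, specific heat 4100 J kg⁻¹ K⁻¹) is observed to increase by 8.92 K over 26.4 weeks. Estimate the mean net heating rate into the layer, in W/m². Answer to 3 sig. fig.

Areal heat capacity C = ρ c_p D = 1030 × 4100 × 120 = 5.07×10^8 J/(m^2 K).
Required heat per unit area: Q = C ΔT = 5.07×10^8 × 8.92 = 4.52×10^9 J/m².
Flux F = Q / Δt = 4.52×10^9 / 1.60×10^7 s = 283 W/m².

283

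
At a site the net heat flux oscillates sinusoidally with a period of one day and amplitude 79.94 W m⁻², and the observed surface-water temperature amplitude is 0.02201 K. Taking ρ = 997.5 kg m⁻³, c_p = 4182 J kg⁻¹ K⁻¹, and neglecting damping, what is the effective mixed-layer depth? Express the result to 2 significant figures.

12 m

ω = 2π / 86400 s = 7.27×10^-5 s⁻¹.
Required C = F₀ / (A ω) = 79.94 / (0.02201 × 7.27×10^-5) = 4.99×10^7 J/(m²·K).
D = C / (ρ c_p) = 4.99×10^7 / (997.5 × 4182) = 12.0 m.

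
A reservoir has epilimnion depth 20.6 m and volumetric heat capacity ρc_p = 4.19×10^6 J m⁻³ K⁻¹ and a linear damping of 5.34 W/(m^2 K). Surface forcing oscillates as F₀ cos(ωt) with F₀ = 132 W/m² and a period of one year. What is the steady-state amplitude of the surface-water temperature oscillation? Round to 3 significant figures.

7.33 K

Areal heat capacity C = ρc_p × D = 4.19×10^6 × 20.6 = 8.63×10^7 J/(m^2 K).
Angular frequency ω = 2π / T = 2π / 3.15×10^7 s = 1.99×10^-7 s⁻¹.
√((Cω)² + λ²) = √((17.2)² + 5.34²) = 18.0 W/(m²·K).
Amplitude A = F₀ / √((Cω)²+λ²) = 132 / 18.0 = 7.33 K.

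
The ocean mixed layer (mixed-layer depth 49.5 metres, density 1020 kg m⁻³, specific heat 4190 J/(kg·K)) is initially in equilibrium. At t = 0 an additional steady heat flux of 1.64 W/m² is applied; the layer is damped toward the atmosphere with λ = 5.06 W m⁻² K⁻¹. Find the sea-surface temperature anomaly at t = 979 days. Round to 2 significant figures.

Areal heat capacity C = ρ c_p D = 1020 × 4190 × 49.5 = 2.12×10^8 J/(m^2 K).
τ = C / λ = 2.12×10^8 / 5.06 = 4.18×10^7 s.
Equilibrium anomaly ΔT_eq = F / λ = 1.64 / 5.06 = 0.324 K.
t = 979 days = 8.46×10^7 s, so t/τ = 2.02.
ΔT(t) = ΔT_eq (1 − e^(−t/τ)) = 0.324 × (1 − e^−2.02) = 0.281 K.

0.28 K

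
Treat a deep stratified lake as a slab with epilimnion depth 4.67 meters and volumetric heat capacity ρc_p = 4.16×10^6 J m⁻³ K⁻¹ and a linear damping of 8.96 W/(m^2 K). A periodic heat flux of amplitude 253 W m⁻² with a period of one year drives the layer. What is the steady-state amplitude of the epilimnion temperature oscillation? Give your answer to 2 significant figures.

Areal heat capacity C = ρc_p × D = 4.16×10^6 × 4.67 = 1.94×10^7 J m⁻² K⁻¹.
Angular frequency ω = 2π / T = 2π / 3.15×10^7 s = 1.99×10^-7 s⁻¹.
√((Cω)² + λ²) = √((3.87)² + 8.96²) = 9.76 W/(m²·K).
Amplitude A = F₀ / √((Cω)²+λ²) = 253 / 9.76 = 25.9 K.

26 K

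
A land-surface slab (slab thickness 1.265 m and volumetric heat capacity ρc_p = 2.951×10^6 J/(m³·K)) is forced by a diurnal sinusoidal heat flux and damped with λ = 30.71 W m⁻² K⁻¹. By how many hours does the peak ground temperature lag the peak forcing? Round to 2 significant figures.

5.6 hours

Areal heat capacity C = ρc_p × D = 2.951×10^6 × 1.265 = 3.73×10^6 J m⁻² K⁻¹.
ω = 2π / 86400 s = 7.27×10^-5 s⁻¹.
Phase lag φ = arctan(Cω/λ) = arctan(271/30.71) = 1.46 rad.
Time lag = φ / ω = 1.46 / 7.27×10^-5 = 20100 s = 5.57 hours.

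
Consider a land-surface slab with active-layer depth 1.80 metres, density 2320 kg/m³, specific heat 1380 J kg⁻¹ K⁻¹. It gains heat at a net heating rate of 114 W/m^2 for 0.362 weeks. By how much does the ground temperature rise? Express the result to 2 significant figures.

Areal heat capacity C = ρ c_p D = 2320 × 1380 × 1.80 = 5.76×10^6 J/(m²·K).
Net heat input Q = F Δt = 114 × (0.362 weeks × 6.048×10^5 s/week) = 2.50×10^7 J/m².
ΔT = Q / C = 2.50×10^7 / 5.76×10^6 = 4.33 K.

4.3 K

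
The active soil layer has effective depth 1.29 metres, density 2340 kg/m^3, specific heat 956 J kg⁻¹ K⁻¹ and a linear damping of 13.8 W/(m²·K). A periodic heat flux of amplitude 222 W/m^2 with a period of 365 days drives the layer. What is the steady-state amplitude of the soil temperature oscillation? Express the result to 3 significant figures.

Areal heat capacity C = ρ c_p D = 2340 × 956 × 1.29 = 2.89×10^6 J/(m²·K).
Angular frequency ω = 2π / T = 2π / 3.15×10^7 s = 1.99×10^-7 s⁻¹.
√((Cω)² + λ²) = √((0.575)² + 13.8²) = 13.8 W/(m²·K).
Amplitude A = F₀ / √((Cω)²+λ²) = 222 / 13.8 = 16.1 K.

16.1 K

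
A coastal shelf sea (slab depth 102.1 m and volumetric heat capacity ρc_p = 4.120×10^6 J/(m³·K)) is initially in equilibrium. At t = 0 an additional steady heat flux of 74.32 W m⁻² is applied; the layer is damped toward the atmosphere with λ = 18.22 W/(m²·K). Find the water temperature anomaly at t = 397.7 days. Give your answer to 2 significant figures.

Areal heat capacity C = ρc_p × D = 4.120×10^6 × 102.1 = 4.21×10^8 J/(m²·K).
τ = C / λ = 4.21×10^8 / 18.22 = 2.31×10^7 s.
Equilibrium anomaly ΔT_eq = F / λ = 74.32 / 18.22 = 4.08 K.
t = 397.7 days = 3.44×10^7 s, so t/τ = 1.49.
ΔT(t) = ΔT_eq (1 − e^(−t/τ)) = 4.08 × (1 − e^−1.49) = 3.16 K.

3.2 K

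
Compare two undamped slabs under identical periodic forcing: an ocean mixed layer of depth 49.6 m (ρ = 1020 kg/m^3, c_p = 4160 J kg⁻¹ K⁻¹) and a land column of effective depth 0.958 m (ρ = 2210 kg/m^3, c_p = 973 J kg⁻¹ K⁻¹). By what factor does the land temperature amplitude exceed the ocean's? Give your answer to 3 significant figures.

102

C_ocean = 1020 × 4160 × 49.6 = 2.10×10^8 J/(m²·K).
C_land = 2210 × 973 × 0.958 = 2.06×10^6 J/(m²·K).
Undamped amplitude ∝ 1/C, so A_land/A_ocean = C_ocean/C_land = 102.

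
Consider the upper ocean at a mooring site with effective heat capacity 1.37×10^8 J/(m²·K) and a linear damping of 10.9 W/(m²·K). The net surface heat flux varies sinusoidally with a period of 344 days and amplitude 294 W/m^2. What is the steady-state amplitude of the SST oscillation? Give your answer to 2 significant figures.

Areal heat capacity C = 1.37×10^8 J/(m²·K) (given).
Angular frequency ω = 2π / T = 2π / 2.97×10^7 s = 2.11×10^-7 s⁻¹.
√((Cω)² + λ²) = √((29.0)² + 10.9²) = 30.9 W/(m²·K).
Amplitude A = F₀ / √((Cω)²+λ²) = 294 / 30.9 = 9.50 K.

9.5 K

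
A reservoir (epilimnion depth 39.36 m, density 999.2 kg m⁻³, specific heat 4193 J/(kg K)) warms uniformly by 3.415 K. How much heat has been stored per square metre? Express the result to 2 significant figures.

5.6×10^8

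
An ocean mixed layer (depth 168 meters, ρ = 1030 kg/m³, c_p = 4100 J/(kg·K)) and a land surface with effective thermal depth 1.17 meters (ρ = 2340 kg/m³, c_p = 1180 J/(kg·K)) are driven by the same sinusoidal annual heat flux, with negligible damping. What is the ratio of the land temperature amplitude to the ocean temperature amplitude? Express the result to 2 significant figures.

C_ocean = 1030 × 4100 × 168 = 7.09×10^8 J/(m²·K).
C_land = 2340 × 1180 × 1.17 = 3.23×10^6 J/(m²·K).
Undamped amplitude ∝ 1/C, so A_land/A_ocean = C_ocean/C_land = 220.

220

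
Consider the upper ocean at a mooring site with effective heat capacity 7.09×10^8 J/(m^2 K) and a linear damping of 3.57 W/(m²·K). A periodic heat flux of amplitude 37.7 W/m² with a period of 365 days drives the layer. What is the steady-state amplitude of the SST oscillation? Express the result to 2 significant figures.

0.27 K

Areal heat capacity C = 7.09×10^8 J/(m^2 K) (given).
Angular frequency ω = 2π / T = 2π / 3.15×10^7 s = 1.99×10^-7 s⁻¹.
√((Cω)² + λ²) = √((141)² + 3.57²) = 141 W/(m²·K).
Amplitude A = F₀ / √((Cω)²+λ²) = 37.7 / 141 = 0.267 K.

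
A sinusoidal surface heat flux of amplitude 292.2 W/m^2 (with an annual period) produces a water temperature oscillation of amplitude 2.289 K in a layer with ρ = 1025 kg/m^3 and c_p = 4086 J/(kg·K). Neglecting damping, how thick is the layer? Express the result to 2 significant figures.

150 m

ω = 2π / 3.15×10^7 s = 1.99×10^-7 s⁻¹.
Required C = F₀ / (A ω) = 292.2 / (2.289 × 1.99×10^-7) = 6.41×10^8 J/(m²·K).
D = C / (ρ c_p) = 6.41×10^8 / (1025 × 4086) = 153 m.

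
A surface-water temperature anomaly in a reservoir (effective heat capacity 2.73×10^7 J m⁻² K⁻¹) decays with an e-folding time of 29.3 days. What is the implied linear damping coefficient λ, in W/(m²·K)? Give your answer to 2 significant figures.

Areal heat capacity C = 2.73×10^7 J m⁻² K⁻¹ (given).
τ = 29.3 days = 2.53×10^6 s.
λ = C / τ = 2.73×10^7 / 2.53×10^6 = 10.8 W/(m²·K).

11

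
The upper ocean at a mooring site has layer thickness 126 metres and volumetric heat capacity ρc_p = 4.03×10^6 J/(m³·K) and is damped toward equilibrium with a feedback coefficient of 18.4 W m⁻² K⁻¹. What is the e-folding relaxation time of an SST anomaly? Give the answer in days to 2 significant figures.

Areal heat capacity C = ρc_p × D = 4.03×10^6 × 126 = 5.08×10^8 J m⁻² K⁻¹.
Relaxation time τ = C / λ = 5.08×10^8 / 18.4 = 2.76×10^7 s.
In days: 2.76×10^7 s / (86400 s/day) = 319 days.

320 days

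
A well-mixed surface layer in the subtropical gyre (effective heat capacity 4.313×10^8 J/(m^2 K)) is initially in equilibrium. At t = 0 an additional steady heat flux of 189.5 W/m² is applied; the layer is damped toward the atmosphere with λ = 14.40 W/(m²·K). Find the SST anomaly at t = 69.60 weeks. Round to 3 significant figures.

9.93 K

Areal heat capacity C = 4.313×10^8 J/(m^2 K) (given).
τ = C / λ = 4.31×10^8 / 14.40 = 3.00×10^7 s.
Equilibrium anomaly ΔT_eq = F / λ = 189.5 / 14.40 = 13.2 K.
t = 69.60 weeks = 4.21×10^7 s, so t/τ = 1.41.
ΔT(t) = ΔT_eq (1 − e^(−t/τ)) = 13.2 × (1 − e^−1.41) = 9.93 K.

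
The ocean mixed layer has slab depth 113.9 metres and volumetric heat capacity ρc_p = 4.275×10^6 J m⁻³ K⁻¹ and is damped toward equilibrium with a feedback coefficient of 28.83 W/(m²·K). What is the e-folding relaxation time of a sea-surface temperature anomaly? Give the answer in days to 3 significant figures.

Areal heat capacity C = ρc_p × D = 4.275×10^6 × 113.9 = 4.87×10^8 J/(m^2 K).
Relaxation time τ = C / λ = 4.87×10^8 / 28.83 = 1.69×10^7 s.
In days: 1.69×10^7 s / (86400 s/day) = 195 days.

195 days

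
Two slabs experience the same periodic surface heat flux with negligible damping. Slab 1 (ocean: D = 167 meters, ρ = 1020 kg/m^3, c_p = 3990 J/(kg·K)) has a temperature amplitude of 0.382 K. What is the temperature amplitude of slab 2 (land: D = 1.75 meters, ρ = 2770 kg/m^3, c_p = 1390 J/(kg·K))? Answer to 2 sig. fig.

C_ocean = 6.80×10^8 J/(m²·K); C_land = 6.74×10^6 J/(m²·K).
A ∝ 1/C ⇒ A_land = A_ocean × C_ocean/C_land = 0.382 × 101 = 38.5 K.

39 K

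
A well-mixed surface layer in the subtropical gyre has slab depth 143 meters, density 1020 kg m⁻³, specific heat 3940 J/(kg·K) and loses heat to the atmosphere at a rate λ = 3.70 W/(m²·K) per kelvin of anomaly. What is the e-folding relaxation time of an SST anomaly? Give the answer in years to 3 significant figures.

Areal heat capacity C = ρ c_p D = 1020 × 3940 × 143 = 5.75×10^8 J m⁻² K⁻¹.
Relaxation time τ = C / λ = 5.75×10^8 / 3.70 = 1.55×10^8 s.
In years: 1.55×10^8 s / (3.156×10^7 s/year) = 4.92 years.

4.92 years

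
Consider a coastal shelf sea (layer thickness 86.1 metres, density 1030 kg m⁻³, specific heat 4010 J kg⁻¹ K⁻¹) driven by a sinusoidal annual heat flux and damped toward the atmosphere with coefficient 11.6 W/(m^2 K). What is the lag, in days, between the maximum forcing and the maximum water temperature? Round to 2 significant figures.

82 days

Areal heat capacity C = ρ c_p D = 1030 × 4010 × 86.1 = 3.56×10^8 J m⁻² K⁻¹.
ω = 2π / 3.15×10^7 s = 1.99×10^-7 s⁻¹.
Phase lag φ = arctan(Cω/λ) = arctan(70.9/11.6) = 1.41 rad.
Time lag = φ / ω = 1.41 / 1.99×10^-7 = 7.07×10^6 s = 81.8 days.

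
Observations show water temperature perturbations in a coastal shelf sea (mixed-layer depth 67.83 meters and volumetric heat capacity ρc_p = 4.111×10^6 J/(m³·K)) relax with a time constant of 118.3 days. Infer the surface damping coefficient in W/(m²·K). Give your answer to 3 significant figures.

Areal heat capacity C = ρc_p × D = 4.111×10^6 × 67.83 = 2.79×10^8 J/(m^2 K).
τ = 118.3 days = 1.02×10^7 s.
λ = C / τ = 2.79×10^8 / 1.02×10^7 = 27.3 W/(m²·K).

27.3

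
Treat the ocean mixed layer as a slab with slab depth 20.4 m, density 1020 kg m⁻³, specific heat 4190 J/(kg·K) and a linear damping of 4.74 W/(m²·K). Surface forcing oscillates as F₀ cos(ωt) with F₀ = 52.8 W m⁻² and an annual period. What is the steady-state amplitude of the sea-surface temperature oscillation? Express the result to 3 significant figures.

2.93 K

Areal heat capacity C = ρ c_p D = 1020 × 4190 × 20.4 = 8.72×10^7 J/(m²·K).
Angular frequency ω = 2π / T = 2π / 3.15×10^7 s = 1.99×10^-7 s⁻¹.
√((Cω)² + λ²) = √((17.4)² + 4.74²) = 18.0 W/(m²·K).
Amplitude A = F₀ / √((Cω)²+λ²) = 52.8 / 18.0 = 2.93 K.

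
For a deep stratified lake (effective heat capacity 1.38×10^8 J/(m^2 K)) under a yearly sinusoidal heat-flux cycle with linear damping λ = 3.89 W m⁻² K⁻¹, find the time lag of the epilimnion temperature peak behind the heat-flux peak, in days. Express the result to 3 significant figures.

83.1 days

Areal heat capacity C = 1.38×10^8 J/(m^2 K) (given).
ω = 2π / 3.15×10^7 s = 1.99×10^-7 s⁻¹.
Phase lag φ = arctan(Cω/λ) = arctan(27.5/3.89) = 1.43 rad.
Time lag = φ / ω = 1.43 / 1.99×10^-7 = 7.18×10^6 s = 83.1 days.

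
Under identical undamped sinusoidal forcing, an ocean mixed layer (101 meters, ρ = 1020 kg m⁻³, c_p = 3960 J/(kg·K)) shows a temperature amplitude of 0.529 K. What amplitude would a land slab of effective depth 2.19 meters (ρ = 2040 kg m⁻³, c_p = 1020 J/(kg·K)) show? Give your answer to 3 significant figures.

47.4 K

C_ocean = 4.08×10^8 J/(m²·K); C_land = 4.56×10^6 J/(m²·K).
A ∝ 1/C ⇒ A_land = A_ocean × C_ocean/C_land = 0.529 × 89.5 = 47.4 K.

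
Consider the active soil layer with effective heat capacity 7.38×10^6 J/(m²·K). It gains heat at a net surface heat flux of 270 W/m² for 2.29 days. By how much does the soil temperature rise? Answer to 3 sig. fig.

7.24 K

Areal heat capacity C = 7.38×10^6 J/(m²·K) (given).
Net heat input Q = F Δt = 270 × (2.29 days × 86400 s/day) = 5.34×10^7 J/m².
ΔT = Q / C = 5.34×10^7 / 7.38×10^6 = 7.24 K.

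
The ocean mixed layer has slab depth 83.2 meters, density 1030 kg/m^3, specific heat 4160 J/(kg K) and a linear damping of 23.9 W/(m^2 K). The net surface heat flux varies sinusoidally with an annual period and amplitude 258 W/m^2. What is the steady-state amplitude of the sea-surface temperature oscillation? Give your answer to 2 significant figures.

3.4 K

Areal heat capacity C = ρ c_p D = 1030 × 4160 × 83.2 = 3.56×10^8 J/(m^2 K).
Angular frequency ω = 2π / T = 2π / 3.15×10^7 s = 1.99×10^-7 s⁻¹.
√((Cω)² + λ²) = √((71.0)² + 23.9²) = 74.9 W/(m²·K).
Amplitude A = F₀ / √((Cω)²+λ²) = 258 / 74.9 = 3.44 K.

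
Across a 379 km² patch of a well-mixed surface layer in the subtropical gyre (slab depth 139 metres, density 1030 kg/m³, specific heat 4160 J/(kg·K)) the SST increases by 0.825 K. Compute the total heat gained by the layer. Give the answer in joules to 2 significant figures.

Areal heat capacity C = ρ c_p D = 1030 × 4160 × 139 = 5.96×10^8 J/(m²·K).
Heat per unit area: q = C ΔT = 5.96×10^8 × 0.825 = 4.91×10^8 J/m².
Total heat: Q = q × A = 4.91×10^8 × (379 × 10⁶ m²) = 1.86×10^17 J.

1.9×10^17 J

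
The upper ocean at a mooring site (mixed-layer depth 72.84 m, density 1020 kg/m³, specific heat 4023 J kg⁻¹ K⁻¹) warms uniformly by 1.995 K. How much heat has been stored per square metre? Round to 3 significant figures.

5.96×10^8

Areal heat capacity C = ρ c_p D = 1020 × 4023 × 72.84 = 2.99×10^8 J/(m^2 K).
ΔQ = C ΔT = 2.99×10^8 × 1.995 = 5.96×10^8 J/m².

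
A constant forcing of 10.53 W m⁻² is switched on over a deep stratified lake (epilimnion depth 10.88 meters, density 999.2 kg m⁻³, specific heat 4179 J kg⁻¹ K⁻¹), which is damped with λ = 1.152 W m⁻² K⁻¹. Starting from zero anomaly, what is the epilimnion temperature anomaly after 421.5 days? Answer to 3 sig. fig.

Areal heat capacity C = ρ c_p D = 999.2 × 4179 × 10.88 = 4.54×10^7 J/(m^2 K).
τ = C / λ = 4.54×10^7 / 1.152 = 3.94×10^7 s.
Equilibrium anomaly ΔT_eq = F / λ = 10.53 / 1.152 = 9.14 K.
t = 421.5 days = 3.64×10^7 s, so t/τ = 0.923.
ΔT(t) = ΔT_eq (1 − e^(−t/τ)) = 9.14 × (1 − e^−0.923) = 5.51 K.

5.51 K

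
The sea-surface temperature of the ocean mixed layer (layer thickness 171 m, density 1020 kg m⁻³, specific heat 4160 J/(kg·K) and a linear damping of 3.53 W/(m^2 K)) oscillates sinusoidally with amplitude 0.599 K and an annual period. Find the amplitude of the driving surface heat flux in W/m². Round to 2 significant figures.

87

Areal heat capacity C = ρ c_p D = 1020 × 4160 × 171 = 7.26×10^8 J m⁻² K⁻¹.
ω = 2π / 3.15×10^7 s = 1.99×10^-7 s⁻¹.
√((Cω)² + λ²) = √((145)² + 3.53²) = 145 W/(m²·K).
F₀ = A × √((Cω)²+λ²) = 0.599 × 145 = 86.6 W/m².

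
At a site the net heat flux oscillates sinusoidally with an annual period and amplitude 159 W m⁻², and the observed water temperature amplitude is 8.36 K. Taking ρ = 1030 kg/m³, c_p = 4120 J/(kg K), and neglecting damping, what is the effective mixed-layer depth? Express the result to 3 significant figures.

22.5 m

ω = 2π / 3.15×10^7 s = 1.99×10^-7 s⁻¹.
Required C = F₀ / (A ω) = 159 / (8.36 × 1.99×10^-7) = 9.55×10^7 J/(m²·K).
D = C / (ρ c_p) = 9.55×10^7 / (1030 × 4120) = 22.5 m.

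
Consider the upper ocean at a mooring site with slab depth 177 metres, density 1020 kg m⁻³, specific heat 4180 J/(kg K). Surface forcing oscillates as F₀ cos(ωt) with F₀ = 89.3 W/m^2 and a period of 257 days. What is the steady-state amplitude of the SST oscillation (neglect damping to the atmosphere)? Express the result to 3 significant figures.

0.418 K

Areal heat capacity C = ρ c_p D = 1020 × 4180 × 177 = 7.55×10^8 J/(m²·K).
Angular frequency ω = 2π / T = 2π / 2.22×10^7 s = 2.83×10^-7 s⁻¹.
Cω = 7.55×10^8 × 2.83×10^-7 = 214 W/(m²·K).
Amplitude A = F₀ / (Cω) = 89.3 / 214 = 0.418 K.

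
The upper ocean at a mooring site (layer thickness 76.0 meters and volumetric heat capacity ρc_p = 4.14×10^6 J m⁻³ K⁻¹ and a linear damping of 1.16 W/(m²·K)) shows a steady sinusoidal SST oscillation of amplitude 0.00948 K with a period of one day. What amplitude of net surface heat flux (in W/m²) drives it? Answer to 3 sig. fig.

Areal heat capacity C = ρc_p × D = 4.14×10^6 × 76.0 = 3.15×10^8 J/(m²·K).
ω = 2π / 86400 s = 7.27×10^-5 s⁻¹.
√((Cω)² + λ²) = √((22900)² + 1.16²) = 22900 W/(m²·K).
F₀ = A × √((Cω)²+λ²) = 0.00948 × 22900 = 217 W/m².

217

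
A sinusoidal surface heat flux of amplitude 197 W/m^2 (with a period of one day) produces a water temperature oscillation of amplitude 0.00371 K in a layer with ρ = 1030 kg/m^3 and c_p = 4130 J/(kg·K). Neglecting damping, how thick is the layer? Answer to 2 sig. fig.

ω = 2π / 86400 s = 7.27×10^-5 s⁻¹.
Required C = F₀ / (A ω) = 197 / (0.00371 × 7.27×10^-5) = 7.30×10^8 J/(m²·K).
D = C / (ρ c_p) = 7.30×10^8 / (1030 × 4130) = 172 m.

170 m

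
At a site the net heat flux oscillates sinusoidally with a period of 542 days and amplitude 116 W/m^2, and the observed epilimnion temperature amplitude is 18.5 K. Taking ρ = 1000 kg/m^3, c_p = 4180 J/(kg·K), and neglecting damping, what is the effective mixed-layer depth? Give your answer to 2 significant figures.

ω = 2π / 4.68×10^7 s = 1.34×10^-7 s⁻¹.
Required C = F₀ / (A ω) = 116 / (18.5 × 1.34×10^-7) = 4.67×10^7 J/(m²·K).
D = C / (ρ c_p) = 4.67×10^7 / (1000 × 4180) = 11.2 m.

11 m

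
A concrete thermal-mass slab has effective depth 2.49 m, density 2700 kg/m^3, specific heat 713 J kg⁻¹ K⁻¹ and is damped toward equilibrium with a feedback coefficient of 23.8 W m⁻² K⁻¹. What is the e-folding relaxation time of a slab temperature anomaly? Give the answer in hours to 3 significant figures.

55.9 hours

Areal heat capacity C = ρ c_p D = 2700 × 713 × 2.49 = 4.79×10^6 J/(m^2 K).
Relaxation time τ = C / λ = 4.79×10^6 / 23.8 = 2.01×10^5 s.
In hours: 2.01×10^5 s / (3600 s/hour) = 55.9 hours.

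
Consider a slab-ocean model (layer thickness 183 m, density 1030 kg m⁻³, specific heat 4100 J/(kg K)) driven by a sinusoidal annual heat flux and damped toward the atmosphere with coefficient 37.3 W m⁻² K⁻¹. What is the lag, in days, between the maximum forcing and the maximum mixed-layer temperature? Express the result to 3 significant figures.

77.4 days

Areal heat capacity C = ρ c_p D = 1030 × 4100 × 183 = 7.73×10^8 J/(m^2 K).
ω = 2π / 3.15×10^7 s = 1.99×10^-7 s⁻¹.
Phase lag φ = arctan(Cω/λ) = arctan(154/37.3) = 1.33 rad.
Time lag = φ / ω = 1.33 / 1.99×10^-7 = 6.69×10^6 s = 77.4 days.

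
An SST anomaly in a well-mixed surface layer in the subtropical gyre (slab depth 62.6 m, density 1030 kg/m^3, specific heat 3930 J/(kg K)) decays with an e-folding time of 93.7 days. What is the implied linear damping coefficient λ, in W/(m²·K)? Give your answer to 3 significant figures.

Areal heat capacity C = ρ c_p D = 1030 × 3930 × 62.6 = 2.53×10^8 J/(m²·K).
τ = 93.7 days = 8.10×10^6 s.
λ = C / τ = 2.53×10^8 / 8.10×10^6 = 31.3 W/(m²·K).

31.3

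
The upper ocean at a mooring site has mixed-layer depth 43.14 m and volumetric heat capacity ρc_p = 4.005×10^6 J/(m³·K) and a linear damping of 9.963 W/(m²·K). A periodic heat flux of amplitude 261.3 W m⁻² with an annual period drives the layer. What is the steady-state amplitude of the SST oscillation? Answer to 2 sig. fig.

Areal heat capacity C = ρc_p × D = 4.005×10^6 × 43.14 = 1.73×10^8 J/(m^2 K).
Angular frequency ω = 2π / T = 2π / 3.15×10^7 s = 1.99×10^-7 s⁻¹.
√((Cω)² + λ²) = √((34.4)² + 9.963²) = 35.8 W/(m²·K).
Amplitude A = F₀ / √((Cω)²+λ²) = 261.3 / 35.8 = 7.29 K.

7.3 K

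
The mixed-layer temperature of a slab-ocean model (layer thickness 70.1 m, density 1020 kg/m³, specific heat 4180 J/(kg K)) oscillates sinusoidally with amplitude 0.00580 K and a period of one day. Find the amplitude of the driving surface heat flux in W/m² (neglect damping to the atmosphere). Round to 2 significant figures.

130

Areal heat capacity C = ρ c_p D = 1020 × 4180 × 70.1 = 2.99×10^8 J/(m²·K).
ω = 2π / 86400 s = 7.27×10^-5 s⁻¹.
Cω = 2.99×10^8 × 7.27×10^-5 = 21700 W/(m²·K).
F₀ = A × Cω = 0.00580 × 21700 = 126 W/m².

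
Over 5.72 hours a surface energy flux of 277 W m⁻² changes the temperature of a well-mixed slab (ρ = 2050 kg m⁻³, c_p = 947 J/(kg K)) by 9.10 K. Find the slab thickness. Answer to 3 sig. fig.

Heat input Q = F Δt = 277 × 20600 s = 5.70×10^6 J/m².
Required areal heat capacity C = Q / ΔT = 6.27×10^5 J/(m²·K).
Depth D = C / (ρ c_p) = 6.27×10^5 / (2050 × 947) = 0.323 m.

0.323 m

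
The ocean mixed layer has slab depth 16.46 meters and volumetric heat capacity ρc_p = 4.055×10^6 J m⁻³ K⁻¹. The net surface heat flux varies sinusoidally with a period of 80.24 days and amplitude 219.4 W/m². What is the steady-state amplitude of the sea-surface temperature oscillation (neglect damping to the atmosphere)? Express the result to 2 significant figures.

Areal heat capacity C = ρc_p × D = 4.055×10^6 × 16.46 = 6.67×10^7 J m⁻² K⁻¹.
Angular frequency ω = 2π / T = 2π / 6.93×10^6 s = 9.06×10^-7 s⁻¹.
Cω = 6.67×10^7 × 9.06×10^-7 = 60.5 W/(m²·K).
Amplitude A = F₀ / (Cω) = 219.4 / 60.5 = 3.63 K.

3.6 K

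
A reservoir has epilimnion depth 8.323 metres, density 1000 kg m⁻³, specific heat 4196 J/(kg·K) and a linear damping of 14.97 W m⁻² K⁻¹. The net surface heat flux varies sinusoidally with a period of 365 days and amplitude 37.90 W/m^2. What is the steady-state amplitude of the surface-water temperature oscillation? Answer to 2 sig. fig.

2.3 K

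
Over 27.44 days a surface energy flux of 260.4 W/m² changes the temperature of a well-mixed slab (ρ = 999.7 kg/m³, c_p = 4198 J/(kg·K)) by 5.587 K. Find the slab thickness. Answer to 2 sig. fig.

Heat input Q = F Δt = 260.4 × 2.37×10^6 s = 6.17×10^8 J/m².
Required areal heat capacity C = Q / ΔT = 1.10×10^8 J/(m²·K).
Depth D = C / (ρ c_p) = 1.10×10^8 / (999.7 × 4198) = 26.3 m.

26 m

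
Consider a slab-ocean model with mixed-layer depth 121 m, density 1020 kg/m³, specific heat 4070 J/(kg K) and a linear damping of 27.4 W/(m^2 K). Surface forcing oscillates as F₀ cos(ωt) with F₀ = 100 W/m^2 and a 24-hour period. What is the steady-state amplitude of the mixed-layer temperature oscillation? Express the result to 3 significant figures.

0.00274 K

Areal heat capacity C = ρ c_p D = 1020 × 4070 × 121 = 5.02×10^8 J m⁻² K⁻¹.
Angular frequency ω = 2π / T = 2π / 86400 s = 7.27×10^-5 s⁻¹.
√((Cω)² + λ²) = √((36500)² + 27.4²) = 36500 W/(m²·K).
Amplitude A = F₀ / √((Cω)²+λ²) = 100 / 36500 = 0.00274 K.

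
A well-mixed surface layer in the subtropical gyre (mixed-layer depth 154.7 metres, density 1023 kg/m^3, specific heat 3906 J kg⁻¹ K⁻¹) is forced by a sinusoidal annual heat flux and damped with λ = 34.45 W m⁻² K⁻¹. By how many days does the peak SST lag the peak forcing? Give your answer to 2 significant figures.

75 days

Areal heat capacity C = ρ c_p D = 1023 × 3906 × 154.7 = 6.18×10^8 J/(m²·K).
ω = 2π / 3.15×10^7 s = 1.99×10^-7 s⁻¹.
Phase lag φ = arctan(Cω/λ) = arctan(123/34.45) = 1.30 rad.
Time lag = φ / ω = 1.30 / 1.99×10^-7 = 6.52×10^6 s = 75.4 days.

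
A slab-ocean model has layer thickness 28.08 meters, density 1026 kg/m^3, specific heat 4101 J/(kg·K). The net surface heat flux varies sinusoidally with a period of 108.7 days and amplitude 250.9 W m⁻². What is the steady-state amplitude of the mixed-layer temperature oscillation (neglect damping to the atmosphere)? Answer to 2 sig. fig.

3.2 K

Areal heat capacity C = ρ c_p D = 1026 × 4101 × 28.08 = 1.18×10^8 J/(m²·K).
Angular frequency ω = 2π / T = 2π / 9.39×10^6 s = 6.69×10^-7 s⁻¹.
Cω = 1.18×10^8 × 6.69×10^-7 = 79.0 W/(m²·K).
Amplitude A = F₀ / (Cω) = 250.9 / 79.0 = 3.17 K.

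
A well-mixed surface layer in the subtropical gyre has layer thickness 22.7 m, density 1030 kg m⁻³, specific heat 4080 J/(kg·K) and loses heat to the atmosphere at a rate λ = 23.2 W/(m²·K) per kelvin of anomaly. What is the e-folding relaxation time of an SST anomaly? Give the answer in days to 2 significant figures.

Areal heat capacity C = ρ c_p D = 1030 × 4080 × 22.7 = 9.54×10^7 J/(m²·K).
Relaxation time τ = C / λ = 9.54×10^7 / 23.2 = 4.11×10^6 s.
In days: 4.11×10^6 s / (86400 s/day) = 47.6 days.

48 days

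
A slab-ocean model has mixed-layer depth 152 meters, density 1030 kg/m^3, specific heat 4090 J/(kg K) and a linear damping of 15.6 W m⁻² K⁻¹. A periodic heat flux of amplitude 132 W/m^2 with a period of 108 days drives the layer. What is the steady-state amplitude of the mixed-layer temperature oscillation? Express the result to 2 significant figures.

Areal heat capacity C = ρ c_p D = 1030 × 4090 × 152 = 6.40×10^8 J/(m²·K).
Angular frequency ω = 2π / T = 2π / 9.33×10^6 s = 6.73×10^-7 s⁻¹.
√((Cω)² + λ²) = √((431)² + 15.6²) = 431 W/(m²·K).
Amplitude A = F₀ / √((Cω)²+λ²) = 132 / 431 = 0.306 K.

0.31 K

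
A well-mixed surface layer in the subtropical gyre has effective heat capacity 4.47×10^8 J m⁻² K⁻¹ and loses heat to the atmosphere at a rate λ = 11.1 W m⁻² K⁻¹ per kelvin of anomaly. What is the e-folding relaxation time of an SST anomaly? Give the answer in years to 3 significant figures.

Areal heat capacity C = 4.47×10^8 J m⁻² K⁻¹ (given).
Relaxation time τ = C / λ = 4.47×10^8 / 11.1 = 4.03×10^7 s.
In years: 4.03×10^7 s / (3.156×10^7 s/year) = 1.28 years.

1.28 years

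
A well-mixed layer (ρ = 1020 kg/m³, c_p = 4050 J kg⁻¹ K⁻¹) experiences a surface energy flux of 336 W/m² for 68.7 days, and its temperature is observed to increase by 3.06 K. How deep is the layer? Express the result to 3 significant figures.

Heat input Q = F Δt = 336 × 5.94×10^6 s = 1.99×10^9 J/m².
Required areal heat capacity C = Q / ΔT = 6.52×10^8 J/(m²·K).
Depth D = C / (ρ c_p) = 6.52×10^8 / (1020 × 4050) = 158 m.

158 m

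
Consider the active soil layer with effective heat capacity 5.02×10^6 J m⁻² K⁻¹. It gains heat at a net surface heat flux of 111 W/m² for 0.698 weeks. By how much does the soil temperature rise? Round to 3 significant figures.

9.33 K

Areal heat capacity C = 5.02×10^6 J m⁻² K⁻¹ (given).
Net heat input Q = F Δt = 111 × (0.698 weeks × 6.048×10^5 s/week) = 4.69×10^7 J/m².
ΔT = Q / C = 4.69×10^7 / 5.02×10^6 = 9.33 K.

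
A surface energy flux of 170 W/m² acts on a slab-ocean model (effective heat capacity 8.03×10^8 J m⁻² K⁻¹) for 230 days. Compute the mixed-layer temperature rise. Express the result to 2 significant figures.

4.2 K

Areal heat capacity C = 8.03×10^8 J m⁻² K⁻¹ (given).
Net heat input Q = F Δt = 170 × (230 days × 86400 s/day) = 3.38×10^9 J/m².
ΔT = Q / C = 3.38×10^9 / 8.03×10^8 = 4.21 K.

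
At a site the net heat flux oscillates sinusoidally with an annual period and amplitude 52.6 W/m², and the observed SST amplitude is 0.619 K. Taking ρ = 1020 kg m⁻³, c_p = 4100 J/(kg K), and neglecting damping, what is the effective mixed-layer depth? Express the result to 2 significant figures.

100 m

ω = 2π / 3.15×10^7 s = 1.99×10^-7 s⁻¹.
Required C = F₀ / (A ω) = 52.6 / (0.619 × 1.99×10^-7) = 4.27×10^8 J/(m²·K).
D = C / (ρ c_p) = 4.27×10^8 / (1020 × 4100) = 102 m.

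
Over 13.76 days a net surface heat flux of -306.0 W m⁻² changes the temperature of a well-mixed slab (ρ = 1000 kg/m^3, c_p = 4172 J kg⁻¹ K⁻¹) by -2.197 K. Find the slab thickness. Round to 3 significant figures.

Heat input Q = F Δt = -306.0 × 1.19×10^6 s = -3.64×10^8 J/m².
Required areal heat capacity C = Q / ΔT = 1.66×10^8 J/(m²·K).
Depth D = C / (ρ c_p) = 1.66×10^8 / (1000 × 4172) = 39.7 m.

39.7 m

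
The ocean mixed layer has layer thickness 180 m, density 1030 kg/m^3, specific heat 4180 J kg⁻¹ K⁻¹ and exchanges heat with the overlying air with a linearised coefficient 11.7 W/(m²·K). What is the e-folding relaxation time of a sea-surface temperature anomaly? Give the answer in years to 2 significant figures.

2.1 years

Areal heat capacity C = ρ c_p D = 1030 × 4180 × 180 = 7.75×10^8 J/(m²·K).
Relaxation time τ = C / λ = 7.75×10^8 / 11.7 = 6.62×10^7 s.
In years: 6.62×10^7 s / (3.156×10^7 s/year) = 2.10 years.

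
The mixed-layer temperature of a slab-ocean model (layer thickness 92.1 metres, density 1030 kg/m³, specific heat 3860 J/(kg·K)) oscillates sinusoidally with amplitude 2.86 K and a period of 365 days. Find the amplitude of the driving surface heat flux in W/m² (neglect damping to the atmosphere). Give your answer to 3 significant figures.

Areal heat capacity C = ρ c_p D = 1030 × 3860 × 92.1 = 3.66×10^8 J m⁻² K⁻¹.
ω = 2π / 3.15×10^7 s = 1.99×10^-7 s⁻¹.
Cω = 3.66×10^8 × 1.99×10^-7 = 73.0 W/(m²·K).
F₀ = A × Cω = 2.86 × 73.0 = 209 W/m².

209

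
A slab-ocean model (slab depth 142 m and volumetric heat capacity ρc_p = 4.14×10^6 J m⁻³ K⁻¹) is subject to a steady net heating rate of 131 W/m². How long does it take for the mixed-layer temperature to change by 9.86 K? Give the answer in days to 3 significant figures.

Areal heat capacity C = ρc_p × D = 4.14×10^6 × 142 = 5.88×10^8 J m⁻² K⁻¹.
Time required: Δt = C ΔT / F = 5.88×10^8 × 9.86 / 131 = 4.42×10^7 s.
In days: 4.42×10^7 s / (86400 s/day) = 512 days.

512 days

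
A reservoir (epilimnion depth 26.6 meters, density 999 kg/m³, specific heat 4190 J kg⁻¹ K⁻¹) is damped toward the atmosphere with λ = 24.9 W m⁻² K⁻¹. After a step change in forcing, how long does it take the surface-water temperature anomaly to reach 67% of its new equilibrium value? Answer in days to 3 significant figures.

57.4 days

Areal heat capacity C = ρ c_p D = 999 × 4190 × 26.6 = 1.11×10^8 J/(m^2 K).
τ = C / λ = 1.11×10^8 / 24.9 = 4.47×10^6 s.
Fraction reached: 1 − e^(−t/τ) = 0.67 ⇒ t = −τ ln(1 − 0.67) = τ × 1.11.
t = 4.96×10^6 s = 57.4 days.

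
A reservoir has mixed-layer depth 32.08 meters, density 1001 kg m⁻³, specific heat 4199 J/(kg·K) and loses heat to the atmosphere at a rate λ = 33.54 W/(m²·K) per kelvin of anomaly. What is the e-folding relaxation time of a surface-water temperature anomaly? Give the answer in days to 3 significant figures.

46.5 days

Areal heat capacity C = ρ c_p D = 1001 × 4199 × 32.08 = 1.35×10^8 J m⁻² K⁻¹.
Relaxation time τ = C / λ = 1.35×10^8 / 33.54 = 4.02×10^6 s.
In days: 4.02×10^6 s / (86400 s/day) = 46.5 days.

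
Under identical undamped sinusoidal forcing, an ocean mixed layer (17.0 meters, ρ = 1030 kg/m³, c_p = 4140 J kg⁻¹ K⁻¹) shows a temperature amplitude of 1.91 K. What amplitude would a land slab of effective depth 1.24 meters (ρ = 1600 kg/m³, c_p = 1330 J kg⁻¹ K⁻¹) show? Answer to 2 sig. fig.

52 K

C_ocean = 7.25×10^7 J/(m²·K); C_land = 2.64×10^6 J/(m²·K).
A ∝ 1/C ⇒ A_land = A_ocean × C_ocean/C_land = 1.91 × 27.5 = 52.5 K.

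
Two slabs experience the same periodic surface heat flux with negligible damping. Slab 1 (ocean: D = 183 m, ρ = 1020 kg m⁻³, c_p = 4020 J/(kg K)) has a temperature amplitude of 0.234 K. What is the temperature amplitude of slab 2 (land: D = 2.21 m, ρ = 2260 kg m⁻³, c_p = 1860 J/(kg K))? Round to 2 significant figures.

19 K

C_ocean = 7.50×10^8 J/(m²·K); C_land = 9.29×10^6 J/(m²·K).
A ∝ 1/C ⇒ A_land = A_ocean × C_ocean/C_land = 0.234 × 80.8 = 18.9 K.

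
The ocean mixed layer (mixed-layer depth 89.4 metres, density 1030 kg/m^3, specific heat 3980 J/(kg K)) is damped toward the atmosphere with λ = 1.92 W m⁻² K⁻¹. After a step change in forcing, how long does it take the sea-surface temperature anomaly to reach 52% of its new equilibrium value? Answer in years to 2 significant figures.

4.4 years

Areal heat capacity C = ρ c_p D = 1030 × 3980 × 89.4 = 3.66×10^8 J m⁻² K⁻¹.
τ = C / λ = 3.66×10^8 / 1.92 = 1.91×10^8 s.
Fraction reached: 1 − e^(−t/τ) = 0.52 ⇒ t = −τ ln(1 − 0.52) = τ × 0.734.
t = 1.40×10^8 s = 4.44 years.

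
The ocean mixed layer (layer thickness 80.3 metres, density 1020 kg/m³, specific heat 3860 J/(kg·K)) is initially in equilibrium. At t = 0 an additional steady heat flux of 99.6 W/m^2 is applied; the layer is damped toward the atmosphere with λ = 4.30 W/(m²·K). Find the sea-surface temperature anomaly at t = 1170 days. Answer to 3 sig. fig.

17.3 K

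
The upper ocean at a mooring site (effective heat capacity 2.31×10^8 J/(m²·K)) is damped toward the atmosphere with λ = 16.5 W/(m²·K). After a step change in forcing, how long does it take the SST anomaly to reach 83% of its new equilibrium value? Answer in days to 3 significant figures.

Areal heat capacity C = 2.31×10^8 J/(m²·K) (given).
τ = C / λ = 2.31×10^8 / 16.5 = 1.40×10^7 s.
Fraction reached: 1 − e^(−t/τ) = 0.83 ⇒ t = −τ ln(1 − 0.83) = τ × 1.77.
t = 2.48×10^7 s = 287 days.

287 days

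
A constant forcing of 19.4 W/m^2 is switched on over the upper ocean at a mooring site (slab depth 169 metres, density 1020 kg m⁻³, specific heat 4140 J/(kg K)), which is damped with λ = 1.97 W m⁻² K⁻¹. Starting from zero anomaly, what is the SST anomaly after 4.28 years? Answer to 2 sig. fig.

Areal heat capacity C = ρ c_p D = 1020 × 4140 × 169 = 7.14×10^8 J/(m^2 K).
τ = C / λ = 7.14×10^8 / 1.97 = 3.62×10^8 s.
Equilibrium anomaly ΔT_eq = F / λ = 19.4 / 1.97 = 9.85 K.
t = 4.28 years = 1.35×10^8 s, so t/τ = 0.373.
ΔT(t) = ΔT_eq (1 − e^(−t/τ)) = 9.85 × (1 − e^−0.373) = 3.06 K.

3.1 K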